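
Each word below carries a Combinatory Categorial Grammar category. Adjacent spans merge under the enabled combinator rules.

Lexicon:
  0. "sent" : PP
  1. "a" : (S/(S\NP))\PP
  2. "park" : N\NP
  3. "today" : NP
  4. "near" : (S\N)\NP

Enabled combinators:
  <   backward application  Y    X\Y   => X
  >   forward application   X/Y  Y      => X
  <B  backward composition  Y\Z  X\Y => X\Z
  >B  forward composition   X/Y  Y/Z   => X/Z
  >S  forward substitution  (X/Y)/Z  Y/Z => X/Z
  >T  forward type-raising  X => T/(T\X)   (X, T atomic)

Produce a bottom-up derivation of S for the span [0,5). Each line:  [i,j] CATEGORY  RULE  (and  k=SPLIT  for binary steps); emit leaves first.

[0,5] S   >
  [0,2] S/(S\NP)   <
    [0,1] "sent" : PP
    [1,2] "a" : (S/(S\NP))\PP
  [2,5] S\NP   <B
    [2,3] "park" : N\NP
    [3,5] S\N   <
      [3,4] "today" : NP
      [4,5] "near" : (S\N)\NP

[0,1] PP  lex  "sent"
[1,2] (S/(S\NP))\PP  lex  "a"
[0,2] S/(S\NP)  <  k=1
[2,3] N\NP  lex  "park"
[3,4] NP  lex  "today"
[4,5] (S\N)\NP  lex  "near"
[3,5] S\N  <  k=4
[2,5] S\NP  <B  k=3
[0,5] S  >  k=2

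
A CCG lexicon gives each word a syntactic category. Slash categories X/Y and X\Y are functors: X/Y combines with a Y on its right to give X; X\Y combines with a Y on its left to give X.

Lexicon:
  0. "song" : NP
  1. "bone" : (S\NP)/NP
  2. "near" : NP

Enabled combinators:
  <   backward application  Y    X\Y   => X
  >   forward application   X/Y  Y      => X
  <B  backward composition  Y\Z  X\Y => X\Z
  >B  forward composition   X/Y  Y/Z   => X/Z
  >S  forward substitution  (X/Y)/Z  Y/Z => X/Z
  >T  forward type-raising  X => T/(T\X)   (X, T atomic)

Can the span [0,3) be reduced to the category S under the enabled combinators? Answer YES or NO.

YES

[0,3] S   >
  [0,1] S/(S\NP)   >T
    [0,1] "song" : NP
  [1,3] S\NP   >
    [1,2] "bone" : (S\NP)/NP
    [2,3] "near" : NP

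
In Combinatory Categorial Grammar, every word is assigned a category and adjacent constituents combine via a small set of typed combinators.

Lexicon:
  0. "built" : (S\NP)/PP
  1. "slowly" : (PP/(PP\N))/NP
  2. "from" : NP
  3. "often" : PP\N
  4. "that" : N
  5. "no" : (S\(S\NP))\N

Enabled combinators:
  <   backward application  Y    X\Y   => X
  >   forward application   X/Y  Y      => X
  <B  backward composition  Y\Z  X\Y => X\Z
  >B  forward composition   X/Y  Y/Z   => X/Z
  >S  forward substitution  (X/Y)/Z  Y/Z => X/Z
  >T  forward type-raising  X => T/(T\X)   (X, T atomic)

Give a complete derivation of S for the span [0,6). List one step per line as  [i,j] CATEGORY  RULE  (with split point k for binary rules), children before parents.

[0,1] (S\NP)/PP  lex  "built"
[1,2] (PP/(PP\N))/NP  lex  "slowly"
[2,3] NP  lex  "from"
[1,3] PP/(PP\N)  >  k=2
[3,4] PP\N  lex  "often"
[1,4] PP  >  k=3
[0,4] S\NP  >  k=1
[4,5] N  lex  "that"
[5,6] (S\(S\NP))\N  lex  "no"
[4,6] S\(S\NP)  <  k=5
[0,6] S  <  k=4

[0,6] S   <
  [0,4] S\NP   >
    [0,1] "built" : (S\NP)/PP
    [1,4] PP   >
      [1,3] PP/(PP\N)   >
        [1,2] "slowly" : (PP/(PP\N))/NP
        [2,3] "from" : NP
      [3,4] "often" : PP\N
  [4,6] S\(S\NP)   <
    [4,5] "that" : N
    [5,6] "no" : (S\(S\NP))\N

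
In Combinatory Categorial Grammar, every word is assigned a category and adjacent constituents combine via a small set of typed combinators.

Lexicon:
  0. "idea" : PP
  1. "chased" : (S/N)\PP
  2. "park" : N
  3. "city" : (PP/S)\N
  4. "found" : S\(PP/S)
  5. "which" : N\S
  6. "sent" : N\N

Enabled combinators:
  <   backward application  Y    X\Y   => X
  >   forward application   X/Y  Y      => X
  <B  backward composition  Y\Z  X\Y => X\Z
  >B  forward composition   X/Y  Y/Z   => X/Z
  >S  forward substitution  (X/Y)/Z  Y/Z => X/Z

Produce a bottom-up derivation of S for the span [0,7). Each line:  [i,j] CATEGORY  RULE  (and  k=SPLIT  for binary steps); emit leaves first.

[0,1] PP  lex  "idea"
[1,2] (S/N)\PP  lex  "chased"
[0,2] S/N  <  k=1
[2,3] N  lex  "park"
[3,4] (PP/S)\N  lex  "city"
[2,4] PP/S  <  k=3
[4,5] S\(PP/S)  lex  "found"
[2,5] S  <  k=4
[5,6] N\S  lex  "which"
[6,7] N\N  lex  "sent"
[5,7] N\S  <B  k=6
[2,7] N  <  k=5
[0,7] S  >  k=2

[0,7] S   >
  [0,2] S/N   <
    [0,1] "idea" : PP
    [1,2] "chased" : (S/N)\PP
  [2,7] N   <
    [2,5] S   <
      [2,4] PP/S   <
        [2,3] "park" : N
        [3,4] "city" : (PP/S)\N
      [4,5] "found" : S\(PP/S)
    [5,7] N\S   <B
      [5,6] "which" : N\S
      [6,7] "sent" : N\N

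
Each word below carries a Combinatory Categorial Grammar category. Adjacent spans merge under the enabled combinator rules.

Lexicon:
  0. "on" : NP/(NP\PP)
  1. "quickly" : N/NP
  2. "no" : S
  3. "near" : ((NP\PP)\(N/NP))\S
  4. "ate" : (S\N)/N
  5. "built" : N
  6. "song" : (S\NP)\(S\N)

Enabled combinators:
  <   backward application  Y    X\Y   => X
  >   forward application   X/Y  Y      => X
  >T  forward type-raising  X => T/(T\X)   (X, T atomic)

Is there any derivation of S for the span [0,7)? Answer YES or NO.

YES

[0,7] S   <
  [0,4] NP   >
    [0,1] "on" : NP/(NP\PP)
    [1,4] NP\PP   <
      [1,2] "quickly" : N/NP
      [2,4] (NP\PP)\(N/NP)   <
        [2,3] "no" : S
        [3,4] "near" : ((NP\PP)\(N/NP))\S
  [4,7] S\NP   <
    [4,6] S\N   >
      [4,5] "ate" : (S\N)/N
      [5,6] "built" : N
    [6,7] "song" : (S\NP)\(S\N)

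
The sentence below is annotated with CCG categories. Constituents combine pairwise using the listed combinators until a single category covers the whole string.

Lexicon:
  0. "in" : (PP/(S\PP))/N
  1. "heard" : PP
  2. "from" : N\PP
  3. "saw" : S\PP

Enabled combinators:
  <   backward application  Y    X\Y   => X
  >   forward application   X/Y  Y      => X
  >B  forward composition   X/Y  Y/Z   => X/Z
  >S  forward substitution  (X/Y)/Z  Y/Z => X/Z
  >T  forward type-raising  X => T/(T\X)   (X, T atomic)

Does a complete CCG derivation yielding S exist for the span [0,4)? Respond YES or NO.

NO

(PP/(S\PP))/N PP N\PP S\PP
CKY chart[0,4] = {N/(N\PP), NP/(NP\PP), PP, PP/(PP\PP), S/(S\PP)}; S ∉ chart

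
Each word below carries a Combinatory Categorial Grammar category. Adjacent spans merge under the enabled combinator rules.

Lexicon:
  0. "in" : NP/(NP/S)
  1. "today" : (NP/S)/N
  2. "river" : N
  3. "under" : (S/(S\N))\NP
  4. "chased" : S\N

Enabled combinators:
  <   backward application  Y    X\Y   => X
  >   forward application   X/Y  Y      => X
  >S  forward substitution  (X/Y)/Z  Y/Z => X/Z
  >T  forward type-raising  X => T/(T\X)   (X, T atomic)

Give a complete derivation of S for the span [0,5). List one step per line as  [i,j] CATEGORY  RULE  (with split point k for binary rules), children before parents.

[0,5] S   >
  [0,4] S/(S\N)   <
    [0,3] NP   >
      [0,1] "in" : NP/(NP/S)
      [1,3] NP/S   >
        [1,2] "today" : (NP/S)/N
        [2,3] "river" : N
    [3,4] "under" : (S/(S\N))\NP
  [4,5] "chased" : S\N

[0,1] NP/(NP/S)  lex  "in"
[1,2] (NP/S)/N  lex  "today"
[2,3] N  lex  "river"
[1,3] NP/S  >  k=2
[0,3] NP  >  k=1
[3,4] (S/(S\N))\NP  lex  "under"
[0,4] S/(S\N)  <  k=3
[4,5] S\N  lex  "chased"
[0,5] S  >  k=4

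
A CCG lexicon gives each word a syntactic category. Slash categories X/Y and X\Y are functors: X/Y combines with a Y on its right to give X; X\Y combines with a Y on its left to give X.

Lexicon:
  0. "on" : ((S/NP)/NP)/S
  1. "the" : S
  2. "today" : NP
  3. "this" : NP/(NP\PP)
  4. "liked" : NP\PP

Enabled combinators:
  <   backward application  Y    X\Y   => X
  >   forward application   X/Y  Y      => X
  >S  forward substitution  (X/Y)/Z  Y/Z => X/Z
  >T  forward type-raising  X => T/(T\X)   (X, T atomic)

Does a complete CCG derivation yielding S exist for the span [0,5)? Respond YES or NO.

YES

[0,5] S   >
  [0,3] S/NP   >
    [0,2] (S/NP)/NP   >
      [0,1] "on" : ((S/NP)/NP)/S
      [1,2] "the" : S
    [2,3] "today" : NP
  [3,5] NP   >
    [3,4] "this" : NP/(NP\PP)
    [4,5] "liked" : NP\PP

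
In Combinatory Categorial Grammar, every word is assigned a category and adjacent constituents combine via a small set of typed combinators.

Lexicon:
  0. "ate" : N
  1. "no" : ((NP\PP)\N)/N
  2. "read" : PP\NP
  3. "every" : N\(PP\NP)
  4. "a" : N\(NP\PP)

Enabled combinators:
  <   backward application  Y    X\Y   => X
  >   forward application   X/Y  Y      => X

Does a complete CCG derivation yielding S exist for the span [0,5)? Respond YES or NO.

N ((NP\PP)\N)/N PP\NP N\(PP\NP) N\(NP\PP)
CKY chart[0,5] = {N}; S ∉ chart

NO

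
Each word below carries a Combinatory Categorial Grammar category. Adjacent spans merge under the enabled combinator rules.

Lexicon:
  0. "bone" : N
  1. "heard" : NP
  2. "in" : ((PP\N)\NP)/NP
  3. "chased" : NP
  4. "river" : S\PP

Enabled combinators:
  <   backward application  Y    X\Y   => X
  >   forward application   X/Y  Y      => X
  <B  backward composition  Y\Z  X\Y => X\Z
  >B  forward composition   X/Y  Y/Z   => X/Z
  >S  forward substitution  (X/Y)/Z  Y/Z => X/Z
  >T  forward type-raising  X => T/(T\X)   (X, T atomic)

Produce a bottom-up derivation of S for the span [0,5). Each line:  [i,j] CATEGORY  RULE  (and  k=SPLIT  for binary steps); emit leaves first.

[0,5] S   <
  [0,4] PP   >
    [0,1] PP/(PP\N)   >T
      [0,1] "bone" : N
    [1,4] PP\N   <
      [1,2] "heard" : NP
      [2,4] (PP\N)\NP   >
        [2,3] "in" : ((PP\N)\NP)/NP
        [3,4] "chased" : NP
  [4,5] "river" : S\PP

[0,1] N  lex  "bone"
[0,1] PP/(PP\N)  >T
[1,2] NP  lex  "heard"
[2,3] ((PP\N)\NP)/NP  lex  "in"
[3,4] NP  lex  "chased"
[2,4] (PP\N)\NP  >  k=3
[1,4] PP\N  <  k=2
[0,4] PP  >  k=1
[4,5] S\PP  lex  "river"
[0,5] S  <  k=4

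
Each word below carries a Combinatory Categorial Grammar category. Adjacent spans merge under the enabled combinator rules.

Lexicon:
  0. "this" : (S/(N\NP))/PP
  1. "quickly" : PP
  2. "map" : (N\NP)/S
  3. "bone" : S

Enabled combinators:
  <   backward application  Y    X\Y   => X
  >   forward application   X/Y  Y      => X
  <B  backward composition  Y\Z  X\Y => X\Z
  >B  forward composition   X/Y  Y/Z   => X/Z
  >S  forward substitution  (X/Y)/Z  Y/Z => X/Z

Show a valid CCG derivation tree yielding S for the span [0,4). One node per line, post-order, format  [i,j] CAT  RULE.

[0,4] S   >
  [0,2] S/(N\NP)   >
    [0,1] "this" : (S/(N\NP))/PP
    [1,2] "quickly" : PP
  [2,4] N\NP   >
    [2,3] "map" : (N\NP)/S
    [3,4] "bone" : S

[0,1] (S/(N\NP))/PP  lex  "this"
[1,2] PP  lex  "quickly"
[0,2] S/(N\NP)  >  k=1
[2,3] (N\NP)/S  lex  "map"
[3,4] S  lex  "bone"
[2,4] N\NP  >  k=3
[0,4] S  >  k=2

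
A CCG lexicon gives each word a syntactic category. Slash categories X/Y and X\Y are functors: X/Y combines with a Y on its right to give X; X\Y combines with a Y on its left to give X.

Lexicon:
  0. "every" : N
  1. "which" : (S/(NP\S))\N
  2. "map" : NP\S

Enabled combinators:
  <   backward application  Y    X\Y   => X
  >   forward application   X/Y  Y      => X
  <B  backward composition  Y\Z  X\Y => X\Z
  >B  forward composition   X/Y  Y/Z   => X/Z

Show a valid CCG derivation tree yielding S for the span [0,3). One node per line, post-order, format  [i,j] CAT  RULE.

[0,3] S   >
  [0,2] S/(NP\S)   <
    [0,1] "every" : N
    [1,2] "which" : (S/(NP\S))\N
  [2,3] "map" : NP\S

[0,1] N  lex  "every"
[1,2] (S/(NP\S))\N  lex  "which"
[0,2] S/(NP\S)  <  k=1
[2,3] NP\S  lex  "map"
[0,3] S  >  k=2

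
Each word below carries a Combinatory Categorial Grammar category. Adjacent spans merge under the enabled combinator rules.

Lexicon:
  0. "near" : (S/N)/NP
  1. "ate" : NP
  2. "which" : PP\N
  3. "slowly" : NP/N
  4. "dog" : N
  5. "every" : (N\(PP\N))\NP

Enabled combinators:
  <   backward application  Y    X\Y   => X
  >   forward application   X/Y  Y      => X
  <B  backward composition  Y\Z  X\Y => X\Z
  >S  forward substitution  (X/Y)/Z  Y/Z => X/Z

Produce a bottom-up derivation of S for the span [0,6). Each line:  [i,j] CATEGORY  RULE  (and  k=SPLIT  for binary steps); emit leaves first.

[0,1] (S/N)/NP  lex  "near"
[1,2] NP  lex  "ate"
[0,2] S/N  >  k=1
[2,3] PP\N  lex  "which"
[3,4] NP/N  lex  "slowly"
[4,5] N  lex  "dog"
[3,5] NP  >  k=4
[5,6] (N\(PP\N))\NP  lex  "every"
[3,6] N\(PP\N)  <  k=5
[2,6] N  <  k=3
[0,6] S  >  k=2

[0,6] S   >
  [0,2] S/N   >
    [0,1] "near" : (S/N)/NP
    [1,2] "ate" : NP
  [2,6] N   <
    [2,3] "which" : PP\N
    [3,6] N\(PP\N)   <
      [3,5] NP   >
        [3,4] "slowly" : NP/N
        [4,5] "dog" : N
      [5,6] "every" : (N\(PP\N))\NP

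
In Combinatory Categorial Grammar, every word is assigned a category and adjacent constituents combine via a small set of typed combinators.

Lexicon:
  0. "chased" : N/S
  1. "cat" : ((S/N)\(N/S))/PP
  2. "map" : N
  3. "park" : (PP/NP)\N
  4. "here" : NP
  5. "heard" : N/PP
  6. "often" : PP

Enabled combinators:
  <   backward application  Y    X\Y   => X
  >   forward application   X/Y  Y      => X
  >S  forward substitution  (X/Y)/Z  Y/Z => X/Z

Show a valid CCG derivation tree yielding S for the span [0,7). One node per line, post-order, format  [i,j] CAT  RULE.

[0,1] N/S  lex  "chased"
[1,2] ((S/N)\(N/S))/PP  lex  "cat"
[2,3] N  lex  "map"
[3,4] (PP/NP)\N  lex  "park"
[2,4] PP/NP  <  k=3
[4,5] NP  lex  "here"
[2,5] PP  >  k=4
[1,5] (S/N)\(N/S)  >  k=2
[0,5] S/N  <  k=1
[5,6] N/PP  lex  "heard"
[6,7] PP  lex  "often"
[5,7] N  >  k=6
[0,7] S  >  k=5

[0,7] S   >
  [0,5] S/N   <
    [0,1] "chased" : N/S
    [1,5] (S/N)\(N/S)   >
      [1,2] "cat" : ((S/N)\(N/S))/PP
      [2,5] PP   >
        [2,4] PP/NP   <
          [2,3] "map" : N
          [3,4] "park" : (PP/NP)\N
        [4,5] "here" : NP
  [5,7] N   >
    [5,6] "heard" : N/PP
    [6,7] "often" : PP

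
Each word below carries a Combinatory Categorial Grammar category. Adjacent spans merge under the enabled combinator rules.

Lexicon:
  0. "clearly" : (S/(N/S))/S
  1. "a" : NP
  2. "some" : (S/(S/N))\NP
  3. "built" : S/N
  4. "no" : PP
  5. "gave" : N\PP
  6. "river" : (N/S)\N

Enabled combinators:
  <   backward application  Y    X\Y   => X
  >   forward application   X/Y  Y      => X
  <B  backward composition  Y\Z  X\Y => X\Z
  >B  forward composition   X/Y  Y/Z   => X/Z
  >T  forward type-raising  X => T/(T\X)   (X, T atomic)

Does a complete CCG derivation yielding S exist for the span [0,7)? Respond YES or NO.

[0,7] S   >
  [0,4] S/(N/S)   >
    [0,1] "clearly" : (S/(N/S))/S
    [1,4] S   >
      [1,3] S/(S/N)   <
        [1,2] "a" : NP
        [2,3] "some" : (S/(S/N))\NP
      [3,4] "built" : S/N
  [4,7] N/S   <
    [4,6] N   <
      [4,5] "no" : PP
      [5,6] "gave" : N\PP
    [6,7] "river" : (N/S)\N

YES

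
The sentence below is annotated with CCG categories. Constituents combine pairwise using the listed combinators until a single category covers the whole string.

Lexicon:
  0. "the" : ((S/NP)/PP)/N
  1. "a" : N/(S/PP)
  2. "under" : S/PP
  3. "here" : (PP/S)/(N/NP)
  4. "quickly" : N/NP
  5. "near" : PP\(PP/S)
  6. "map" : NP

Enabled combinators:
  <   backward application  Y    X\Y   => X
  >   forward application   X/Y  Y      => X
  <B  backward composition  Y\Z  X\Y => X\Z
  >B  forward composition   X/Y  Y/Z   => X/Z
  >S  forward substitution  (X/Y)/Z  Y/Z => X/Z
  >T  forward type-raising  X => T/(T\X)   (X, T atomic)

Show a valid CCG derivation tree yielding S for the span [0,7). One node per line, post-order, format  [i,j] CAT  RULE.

[0,7] S   >
  [0,6] S/NP   >
    [0,3] (S/NP)/PP   >
      [0,1] "the" : ((S/NP)/PP)/N
      [1,3] N   >
        [1,2] "a" : N/(S/PP)
        [2,3] "under" : S/PP
    [3,6] PP   <
      [3,5] PP/S   >
        [3,4] "here" : (PP/S)/(N/NP)
        [4,5] "quickly" : N/NP
      [5,6] "near" : PP\(PP/S)
  [6,7] "map" : NP

[0,1] ((S/NP)/PP)/N  lex  "the"
[1,2] N/(S/PP)  lex  "a"
[2,3] S/PP  lex  "under"
[1,3] N  >  k=2
[0,3] (S/NP)/PP  >  k=1
[3,4] (PP/S)/(N/NP)  lex  "here"
[4,5] N/NP  lex  "quickly"
[3,5] PP/S  >  k=4
[5,6] PP\(PP/S)  lex  "near"
[3,6] PP  <  k=5
[0,6] S/NP  >  k=3
[6,7] NP  lex  "map"
[0,7] S  >  k=6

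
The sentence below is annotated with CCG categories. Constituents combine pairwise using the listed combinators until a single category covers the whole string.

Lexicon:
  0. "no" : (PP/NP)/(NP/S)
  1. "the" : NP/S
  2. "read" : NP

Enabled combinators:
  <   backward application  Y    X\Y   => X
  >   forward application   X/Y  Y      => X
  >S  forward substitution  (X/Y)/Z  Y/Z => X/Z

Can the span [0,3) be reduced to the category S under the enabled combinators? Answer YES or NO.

NO

(PP/NP)/(NP/S) NP/S NP
CKY chart[0,3] = {PP}; S ∉ chart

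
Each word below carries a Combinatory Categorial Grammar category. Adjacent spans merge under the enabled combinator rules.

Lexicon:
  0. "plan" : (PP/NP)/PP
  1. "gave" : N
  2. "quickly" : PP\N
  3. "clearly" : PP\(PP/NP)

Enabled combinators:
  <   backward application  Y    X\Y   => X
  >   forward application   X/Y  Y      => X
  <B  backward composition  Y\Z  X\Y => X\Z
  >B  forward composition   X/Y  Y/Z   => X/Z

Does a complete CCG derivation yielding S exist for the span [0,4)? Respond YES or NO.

(PP/NP)/PP N PP\N PP\(PP/NP)
CKY chart[0,4] = {PP}; S ∉ chart

NO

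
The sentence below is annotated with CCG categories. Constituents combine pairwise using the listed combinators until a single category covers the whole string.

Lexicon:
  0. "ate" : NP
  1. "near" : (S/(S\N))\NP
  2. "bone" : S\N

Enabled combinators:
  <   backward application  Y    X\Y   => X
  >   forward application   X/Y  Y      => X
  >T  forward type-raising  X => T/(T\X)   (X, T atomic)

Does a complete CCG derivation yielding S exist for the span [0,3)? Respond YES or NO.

[0,3] S   >
  [0,2] S/(S\N)   <
    [0,1] "ate" : NP
    [1,2] "near" : (S/(S\N))\NP
  [2,3] "bone" : S\N

YES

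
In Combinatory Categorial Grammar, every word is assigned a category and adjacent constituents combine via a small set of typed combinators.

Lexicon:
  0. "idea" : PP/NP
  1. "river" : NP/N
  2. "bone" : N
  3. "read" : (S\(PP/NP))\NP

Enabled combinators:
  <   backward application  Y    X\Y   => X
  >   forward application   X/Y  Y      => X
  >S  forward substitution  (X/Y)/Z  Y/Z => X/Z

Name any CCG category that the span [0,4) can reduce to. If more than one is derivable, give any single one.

[0,4] S   <
  [0,1] "idea" : PP/NP
  [1,4] S\(PP/NP)   <
    [1,3] NP   >
      [1,2] "river" : NP/N
      [2,3] "bone" : N
    [3,4] "read" : (S\(PP/NP))\NP

S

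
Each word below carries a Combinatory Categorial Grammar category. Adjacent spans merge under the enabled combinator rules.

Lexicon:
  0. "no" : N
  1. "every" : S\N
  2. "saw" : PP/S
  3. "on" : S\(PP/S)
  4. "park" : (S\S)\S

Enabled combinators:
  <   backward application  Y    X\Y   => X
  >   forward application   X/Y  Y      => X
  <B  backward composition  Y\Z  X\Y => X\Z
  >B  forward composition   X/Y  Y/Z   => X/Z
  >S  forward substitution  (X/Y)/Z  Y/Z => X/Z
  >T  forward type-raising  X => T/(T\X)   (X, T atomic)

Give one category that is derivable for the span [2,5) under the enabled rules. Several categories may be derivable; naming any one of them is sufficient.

S\S

[0,5] S   <
  [0,1] "no" : N
  [1,5] S\N   <B
    [1,2] "every" : S\N
    [2,5] S\S   <
      [2,4] S   <
        [2,3] "saw" : PP/S
        [3,4] "on" : S\(PP/S)
      [4,5] "park" : (S\S)\S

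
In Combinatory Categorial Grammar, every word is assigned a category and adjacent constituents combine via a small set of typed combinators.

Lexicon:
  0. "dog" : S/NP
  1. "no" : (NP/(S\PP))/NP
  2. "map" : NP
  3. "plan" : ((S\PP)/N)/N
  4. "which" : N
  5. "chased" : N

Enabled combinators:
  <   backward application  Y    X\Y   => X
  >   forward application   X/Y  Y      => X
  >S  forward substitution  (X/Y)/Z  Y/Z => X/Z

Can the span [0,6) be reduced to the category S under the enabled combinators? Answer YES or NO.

[0,6] S   >
  [0,1] "dog" : S/NP
  [1,6] NP   >
    [1,3] NP/(S\PP)   >
      [1,2] "no" : (NP/(S\PP))/NP
      [2,3] "map" : NP
    [3,6] S\PP   >
      [3,5] (S\PP)/N   >
        [3,4] "plan" : ((S\PP)/N)/N
        [4,5] "which" : N
      [5,6] "chased" : N

YES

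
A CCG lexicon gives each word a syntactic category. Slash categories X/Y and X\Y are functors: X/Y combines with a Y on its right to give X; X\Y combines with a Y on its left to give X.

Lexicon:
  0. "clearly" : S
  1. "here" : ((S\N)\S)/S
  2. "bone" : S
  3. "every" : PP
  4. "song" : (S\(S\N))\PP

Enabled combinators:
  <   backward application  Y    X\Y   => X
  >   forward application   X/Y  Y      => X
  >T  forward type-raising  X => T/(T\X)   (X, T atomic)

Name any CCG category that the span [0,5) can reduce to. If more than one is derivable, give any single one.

[0,5] S   <
  [0,3] S\N   <
    [0,1] "clearly" : S
    [1,3] (S\N)\S   >
      [1,2] "here" : ((S\N)\S)/S
      [2,3] "bone" : S
  [3,5] S\(S\N)   <
    [3,4] "every" : PP
    [4,5] "song" : (S\(S\N))\PP

S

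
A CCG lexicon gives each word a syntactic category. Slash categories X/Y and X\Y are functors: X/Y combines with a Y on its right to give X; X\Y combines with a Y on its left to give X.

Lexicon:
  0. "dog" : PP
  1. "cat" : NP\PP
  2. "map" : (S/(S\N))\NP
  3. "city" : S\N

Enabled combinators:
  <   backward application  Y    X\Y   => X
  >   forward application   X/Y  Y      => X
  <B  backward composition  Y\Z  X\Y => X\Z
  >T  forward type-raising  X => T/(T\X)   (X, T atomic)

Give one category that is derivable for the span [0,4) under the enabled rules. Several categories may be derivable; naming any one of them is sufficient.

S

[0,4] S   >
  [0,3] S/(S\N)   <
    [0,2] NP   <
      [0,1] "dog" : PP
      [1,2] "cat" : NP\PP
    [2,3] "map" : (S/(S\N))\NP
  [3,4] "city" : S\N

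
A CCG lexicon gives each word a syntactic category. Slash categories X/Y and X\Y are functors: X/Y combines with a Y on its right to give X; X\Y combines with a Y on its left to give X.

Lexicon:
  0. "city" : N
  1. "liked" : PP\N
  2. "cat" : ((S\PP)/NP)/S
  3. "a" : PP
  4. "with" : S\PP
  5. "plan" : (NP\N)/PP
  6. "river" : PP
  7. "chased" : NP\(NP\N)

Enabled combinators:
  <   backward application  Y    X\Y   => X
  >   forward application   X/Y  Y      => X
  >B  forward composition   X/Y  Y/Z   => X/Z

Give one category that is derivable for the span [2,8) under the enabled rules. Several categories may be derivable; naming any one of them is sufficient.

[0,8] S   <
  [0,2] PP   <
    [0,1] "city" : N
    [1,2] "liked" : PP\N
  [2,8] S\PP   >
    [2,5] (S\PP)/NP   >
      [2,3] "cat" : ((S\PP)/NP)/S
      [3,5] S   <
        [3,4] "a" : PP
        [4,5] "with" : S\PP
    [5,8] NP   <
      [5,7] NP\N   >
        [5,6] "plan" : (NP\N)/PP
        [6,7] "river" : PP
      [7,8] "chased" : NP\(NP\N)

S\PP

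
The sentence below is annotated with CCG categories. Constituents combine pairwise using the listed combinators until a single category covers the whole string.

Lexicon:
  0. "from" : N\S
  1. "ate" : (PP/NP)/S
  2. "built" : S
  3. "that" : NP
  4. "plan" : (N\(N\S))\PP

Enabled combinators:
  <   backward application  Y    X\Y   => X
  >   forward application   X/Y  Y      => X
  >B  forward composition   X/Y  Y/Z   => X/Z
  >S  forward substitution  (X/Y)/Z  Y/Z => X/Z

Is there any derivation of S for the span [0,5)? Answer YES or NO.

N\S (PP/NP)/S S NP (N\(N\S))\PP
CKY chart[0,5] = {N}; S ∉ chart

NO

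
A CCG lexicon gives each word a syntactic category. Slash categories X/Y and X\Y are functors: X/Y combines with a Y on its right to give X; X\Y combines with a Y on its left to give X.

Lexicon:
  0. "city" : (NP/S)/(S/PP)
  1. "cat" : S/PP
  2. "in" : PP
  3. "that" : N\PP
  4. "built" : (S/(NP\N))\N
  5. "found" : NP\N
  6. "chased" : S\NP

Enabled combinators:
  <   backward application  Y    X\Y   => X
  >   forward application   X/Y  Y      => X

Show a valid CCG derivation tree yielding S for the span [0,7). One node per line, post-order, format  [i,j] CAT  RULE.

[0,1] (NP/S)/(S/PP)  lex  "city"
[1,2] S/PP  lex  "cat"
[0,2] NP/S  >  k=1
[2,3] PP  lex  "in"
[3,4] N\PP  lex  "that"
[2,4] N  <  k=3
[4,5] (S/(NP\N))\N  lex  "built"
[2,5] S/(NP\N)  <  k=4
[5,6] NP\N  lex  "found"
[2,6] S  >  k=5
[0,6] NP  >  k=2
[6,7] S\NP  lex  "chased"
[0,7] S  <  k=6

[0,7] S   <
  [0,6] NP   >
    [0,2] NP/S   >
      [0,1] "city" : (NP/S)/(S/PP)
      [1,2] "cat" : S/PP
    [2,6] S   >
      [2,5] S/(NP\N)   <
        [2,4] N   <
          [2,3] "in" : PP
          [3,4] "that" : N\PP
        [4,5] "built" : (S/(NP\N))\N
      [5,6] "found" : NP\N
  [6,7] "chased" : S\NP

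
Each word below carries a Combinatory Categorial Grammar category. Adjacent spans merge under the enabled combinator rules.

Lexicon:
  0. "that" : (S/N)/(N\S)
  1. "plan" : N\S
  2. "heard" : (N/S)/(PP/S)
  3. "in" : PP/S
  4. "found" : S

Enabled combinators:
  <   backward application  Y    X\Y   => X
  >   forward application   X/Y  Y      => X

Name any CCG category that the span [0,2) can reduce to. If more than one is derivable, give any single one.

S/N

[0,5] S   >
  [0,2] S/N   >
    [0,1] "that" : (S/N)/(N\S)
    [1,2] "plan" : N\S
  [2,5] N   >
    [2,4] N/S   >
      [2,3] "heard" : (N/S)/(PP/S)
      [3,4] "in" : PP/S
    [4,5] "found" : S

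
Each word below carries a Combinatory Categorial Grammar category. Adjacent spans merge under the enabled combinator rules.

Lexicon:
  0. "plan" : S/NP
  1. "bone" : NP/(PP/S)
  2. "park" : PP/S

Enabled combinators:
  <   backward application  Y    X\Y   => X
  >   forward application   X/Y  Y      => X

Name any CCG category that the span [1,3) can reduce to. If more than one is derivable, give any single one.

[0,3] S   >
  [0,1] "plan" : S/NP
  [1,3] NP   >
    [1,2] "bone" : NP/(PP/S)
    [2,3] "park" : PP/S

NP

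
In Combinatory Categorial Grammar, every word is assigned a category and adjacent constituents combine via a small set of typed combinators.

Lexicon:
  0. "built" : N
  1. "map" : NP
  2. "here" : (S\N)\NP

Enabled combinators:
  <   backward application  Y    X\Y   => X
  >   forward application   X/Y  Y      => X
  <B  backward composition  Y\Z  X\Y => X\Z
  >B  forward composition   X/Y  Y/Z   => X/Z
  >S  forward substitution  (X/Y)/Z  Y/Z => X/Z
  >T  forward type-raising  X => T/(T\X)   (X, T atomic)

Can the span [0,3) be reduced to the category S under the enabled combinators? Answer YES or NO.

[0,3] S   >
  [0,1] S/(S\N)   >T
    [0,1] "built" : N
  [1,3] S\N   <
    [1,2] "map" : NP
    [2,3] "here" : (S\N)\NP

YES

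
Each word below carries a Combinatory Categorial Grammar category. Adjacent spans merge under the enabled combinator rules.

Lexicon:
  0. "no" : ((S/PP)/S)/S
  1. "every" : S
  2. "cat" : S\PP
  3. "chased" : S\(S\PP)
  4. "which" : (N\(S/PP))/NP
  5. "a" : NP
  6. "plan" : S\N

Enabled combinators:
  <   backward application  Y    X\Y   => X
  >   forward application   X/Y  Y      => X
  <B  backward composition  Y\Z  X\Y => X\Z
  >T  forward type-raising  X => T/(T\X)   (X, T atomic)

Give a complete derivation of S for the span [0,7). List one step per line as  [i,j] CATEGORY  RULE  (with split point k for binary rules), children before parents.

[0,1] ((S/PP)/S)/S  lex  "no"
[1,2] S  lex  "every"
[0,2] (S/PP)/S  >  k=1
[2,3] S\PP  lex  "cat"
[3,4] S\(S\PP)  lex  "chased"
[2,4] S  <  k=3
[0,4] S/PP  >  k=2
[4,5] (N\(S/PP))/NP  lex  "which"
[5,6] NP  lex  "a"
[4,6] N\(S/PP)  >  k=5
[0,6] N  <  k=4
[6,7] S\N  lex  "plan"
[0,7] S  <  k=6

[0,7] S   <
  [0,6] N   <
    [0,4] S/PP   >
      [0,2] (S/PP)/S   >
        [0,1] "no" : ((S/PP)/S)/S
        [1,2] "every" : S
      [2,4] S   <
        [2,3] "cat" : S\PP
        [3,4] "chased" : S\(S\PP)
    [4,6] N\(S/PP)   >
      [4,5] "which" : (N\(S/PP))/NP
      [5,6] "a" : NP
  [6,7] "plan" : S\N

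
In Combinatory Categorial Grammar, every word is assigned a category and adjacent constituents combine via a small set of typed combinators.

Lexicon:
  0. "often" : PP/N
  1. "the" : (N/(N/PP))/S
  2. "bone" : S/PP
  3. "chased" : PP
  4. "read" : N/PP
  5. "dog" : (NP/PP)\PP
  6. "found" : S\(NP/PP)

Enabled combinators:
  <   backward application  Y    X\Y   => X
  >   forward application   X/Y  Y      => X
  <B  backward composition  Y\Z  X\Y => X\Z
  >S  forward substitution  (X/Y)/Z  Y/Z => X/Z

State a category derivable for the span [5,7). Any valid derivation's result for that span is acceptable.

[0,7] S   <
  [0,5] PP   >
    [0,1] "often" : PP/N
    [1,5] N   >
      [1,4] N/(N/PP)   >
        [1,2] "the" : (N/(N/PP))/S
        [2,4] S   >
          [2,3] "bone" : S/PP
          [3,4] "chased" : PP
      [4,5] "read" : N/PP
  [5,7] S\PP   <B
    [5,6] "dog" : (NP/PP)\PP
    [6,7] "found" : S\(NP/PP)

S\PP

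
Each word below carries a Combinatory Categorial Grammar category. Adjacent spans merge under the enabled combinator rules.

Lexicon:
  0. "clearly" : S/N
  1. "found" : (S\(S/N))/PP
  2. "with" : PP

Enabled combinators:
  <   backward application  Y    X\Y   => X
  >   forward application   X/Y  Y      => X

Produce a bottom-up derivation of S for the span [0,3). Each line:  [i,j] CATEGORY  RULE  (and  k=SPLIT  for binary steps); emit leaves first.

[0,3] S   <
  [0,1] "clearly" : S/N
  [1,3] S\(S/N)   >
    [1,2] "found" : (S\(S/N))/PP
    [2,3] "with" : PP

[0,1] S/N  lex  "clearly"
[1,2] (S\(S/N))/PP  lex  "found"
[2,3] PP  lex  "with"
[1,3] S\(S/N)  >  k=2
[0,3] S  <  k=1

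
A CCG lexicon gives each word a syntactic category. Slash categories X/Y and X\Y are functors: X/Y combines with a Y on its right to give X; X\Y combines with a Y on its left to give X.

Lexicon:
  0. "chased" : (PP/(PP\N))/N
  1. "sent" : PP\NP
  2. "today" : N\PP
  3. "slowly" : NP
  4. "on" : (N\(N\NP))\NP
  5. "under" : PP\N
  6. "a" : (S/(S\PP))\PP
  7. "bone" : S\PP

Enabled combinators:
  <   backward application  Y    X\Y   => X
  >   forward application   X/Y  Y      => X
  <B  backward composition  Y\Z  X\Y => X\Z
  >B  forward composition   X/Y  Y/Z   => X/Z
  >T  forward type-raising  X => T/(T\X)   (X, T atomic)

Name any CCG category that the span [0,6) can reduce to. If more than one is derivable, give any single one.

PP

[0,8] S   >
  [0,7] S/(S\PP)   <
    [0,6] PP   >
      [0,5] PP/(PP\N)   >
        [0,1] "chased" : (PP/(PP\N))/N
        [1,5] N   <
          [1,3] N\NP   <B
            [1,2] "sent" : PP\NP
            [2,3] "today" : N\PP
          [3,5] N\(N\NP)   <
            [3,4] "slowly" : NP
            [4,5] "on" : (N\(N\NP))\NP
      [5,6] "under" : PP\N
    [6,7] "a" : (S/(S\PP))\PP
  [7,8] "bone" : S\PP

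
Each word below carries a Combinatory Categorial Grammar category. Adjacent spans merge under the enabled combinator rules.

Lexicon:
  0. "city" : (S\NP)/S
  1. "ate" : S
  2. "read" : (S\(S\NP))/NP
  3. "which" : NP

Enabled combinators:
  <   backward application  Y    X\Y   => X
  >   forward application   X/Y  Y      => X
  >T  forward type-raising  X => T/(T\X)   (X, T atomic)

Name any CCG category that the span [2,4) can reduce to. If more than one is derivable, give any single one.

[0,4] S   <
  [0,2] S\NP   >
    [0,1] "city" : (S\NP)/S
    [1,2] "ate" : S
  [2,4] S\(S\NP)   >
    [2,3] "read" : (S\(S\NP))/NP
    [3,4] "which" : NP

S\(S\NP)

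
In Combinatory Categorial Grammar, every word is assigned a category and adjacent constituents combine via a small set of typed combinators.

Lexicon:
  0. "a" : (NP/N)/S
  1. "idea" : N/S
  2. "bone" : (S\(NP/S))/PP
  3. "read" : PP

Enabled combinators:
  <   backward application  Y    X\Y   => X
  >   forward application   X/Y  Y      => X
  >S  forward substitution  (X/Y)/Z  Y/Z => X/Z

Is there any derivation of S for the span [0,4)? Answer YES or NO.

YES

[0,4] S   <
  [0,2] NP/S   >S
    [0,1] "a" : (NP/N)/S
    [1,2] "idea" : N/S
  [2,4] S\(NP/S)   >
    [2,3] "bone" : (S\(NP/S))/PP
    [3,4] "read" : PP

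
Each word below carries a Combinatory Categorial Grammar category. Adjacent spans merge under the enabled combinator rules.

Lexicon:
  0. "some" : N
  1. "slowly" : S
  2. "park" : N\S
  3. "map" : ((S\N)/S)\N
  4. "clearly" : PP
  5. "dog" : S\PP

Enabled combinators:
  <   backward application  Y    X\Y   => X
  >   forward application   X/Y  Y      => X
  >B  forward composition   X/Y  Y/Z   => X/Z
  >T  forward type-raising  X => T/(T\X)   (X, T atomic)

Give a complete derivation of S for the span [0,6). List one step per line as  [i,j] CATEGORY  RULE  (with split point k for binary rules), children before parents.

[0,1] N  lex  "some"
[0,1] S/(S\N)  >T
[1,2] S  lex  "slowly"
[1,2] N/(N\S)  >T
[2,3] N\S  lex  "park"
[1,3] N  >  k=2
[3,4] ((S\N)/S)\N  lex  "map"
[1,4] (S\N)/S  <  k=3
[4,5] PP  lex  "clearly"
[4,5] S/(S\PP)  >T
[5,6] S\PP  lex  "dog"
[4,6] S  >  k=5
[1,6] S\N  >  k=4
[0,6] S  >  k=1

[0,6] S   >
  [0,1] S/(S\N)   >T
    [0,1] "some" : N
  [1,6] S\N   >
    [1,4] (S\N)/S   <
      [1,3] N   >
        [1,2] N/(N\S)   >T
          [1,2] "slowly" : S
        [2,3] "park" : N\S
      [3,4] "map" : ((S\N)/S)\N
    [4,6] S   >
      [4,5] S/(S\PP)   >T
        [4,5] "clearly" : PP
      [5,6] "dog" : S\PP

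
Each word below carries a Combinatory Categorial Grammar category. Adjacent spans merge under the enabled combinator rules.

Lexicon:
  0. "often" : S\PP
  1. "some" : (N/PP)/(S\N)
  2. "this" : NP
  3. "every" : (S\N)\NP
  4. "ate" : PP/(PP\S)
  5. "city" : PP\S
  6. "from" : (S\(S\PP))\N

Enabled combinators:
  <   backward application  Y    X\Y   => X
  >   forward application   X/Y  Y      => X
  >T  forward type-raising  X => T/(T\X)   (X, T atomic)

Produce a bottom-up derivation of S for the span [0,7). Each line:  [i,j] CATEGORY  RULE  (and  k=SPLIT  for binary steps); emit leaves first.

[0,7] S   <
  [0,1] "often" : S\PP
  [1,7] S\(S\PP)   <
    [1,6] N   >
      [1,4] N/PP   >
        [1,2] "some" : (N/PP)/(S\N)
        [2,4] S\N   <
          [2,3] "this" : NP
          [3,4] "every" : (S\N)\NP
      [4,6] PP   >
        [4,5] "ate" : PP/(PP\S)
        [5,6] "city" : PP\S
    [6,7] "from" : (S\(S\PP))\N

[0,1] S\PP  lex  "often"
[1,2] (N/PP)/(S\N)  lex  "some"
[2,3] NP  lex  "this"
[3,4] (S\N)\NP  lex  "every"
[2,4] S\N  <  k=3
[1,4] N/PP  >  k=2
[4,5] PP/(PP\S)  lex  "ate"
[5,6] PP\S  lex  "city"
[4,6] PP  >  k=5
[1,6] N  >  k=4
[6,7] (S\(S\PP))\N  lex  "from"
[1,7] S\(S\PP)  <  k=6
[0,7] S  <  k=1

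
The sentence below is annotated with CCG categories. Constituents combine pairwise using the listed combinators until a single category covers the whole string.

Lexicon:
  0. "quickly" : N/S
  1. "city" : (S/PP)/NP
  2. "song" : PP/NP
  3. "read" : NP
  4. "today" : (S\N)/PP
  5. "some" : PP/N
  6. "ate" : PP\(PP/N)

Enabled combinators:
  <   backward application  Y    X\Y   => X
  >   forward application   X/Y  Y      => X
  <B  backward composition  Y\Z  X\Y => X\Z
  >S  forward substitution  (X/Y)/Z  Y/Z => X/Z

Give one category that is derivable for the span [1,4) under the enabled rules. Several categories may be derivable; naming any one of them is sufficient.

[0,7] S   <
  [0,4] N   >
    [0,1] "quickly" : N/S
    [1,4] S   >
      [1,3] S/NP   >S
        [1,2] "city" : (S/PP)/NP
        [2,3] "song" : PP/NP
      [3,4] "read" : NP
  [4,7] S\N   >
    [4,5] "today" : (S\N)/PP
    [5,7] PP   <
      [5,6] "some" : PP/N
      [6,7] "ate" : PP\(PP/N)

S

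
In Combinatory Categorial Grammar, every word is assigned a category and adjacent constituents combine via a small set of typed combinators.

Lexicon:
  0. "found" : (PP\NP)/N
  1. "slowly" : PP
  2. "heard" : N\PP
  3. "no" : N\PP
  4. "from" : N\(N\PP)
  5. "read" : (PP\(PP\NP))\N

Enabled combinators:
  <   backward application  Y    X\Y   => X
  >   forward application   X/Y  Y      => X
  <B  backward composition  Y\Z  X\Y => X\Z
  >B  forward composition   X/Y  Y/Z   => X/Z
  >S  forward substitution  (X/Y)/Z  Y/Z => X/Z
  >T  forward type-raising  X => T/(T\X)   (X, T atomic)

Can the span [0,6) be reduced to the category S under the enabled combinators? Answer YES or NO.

(PP\NP)/N PP N\PP N\PP N\(N\PP) (PP\(PP\NP))\N
CKY chart[0,6] = {N/(N\PP), NP/(NP\PP), PP, PP/(PP\PP), S/(S\PP)}; S ∉ chart

NO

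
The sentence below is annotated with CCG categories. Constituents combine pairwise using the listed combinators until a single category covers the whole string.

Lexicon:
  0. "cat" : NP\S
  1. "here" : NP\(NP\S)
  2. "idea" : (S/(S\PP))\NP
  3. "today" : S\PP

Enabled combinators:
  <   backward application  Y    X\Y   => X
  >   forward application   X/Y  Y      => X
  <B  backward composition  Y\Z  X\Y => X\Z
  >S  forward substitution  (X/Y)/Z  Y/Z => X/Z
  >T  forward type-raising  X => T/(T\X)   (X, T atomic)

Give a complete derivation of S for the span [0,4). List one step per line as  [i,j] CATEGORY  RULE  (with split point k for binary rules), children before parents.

[0,1] NP\S  lex  "cat"
[1,2] NP\(NP\S)  lex  "here"
[0,2] NP  <  k=1
[2,3] (S/(S\PP))\NP  lex  "idea"
[0,3] S/(S\PP)  <  k=2
[3,4] S\PP  lex  "today"
[0,4] S  >  k=3

[0,4] S   >
  [0,3] S/(S\PP)   <
    [0,2] NP   <
      [0,1] "cat" : NP\S
      [1,2] "here" : NP\(NP\S)
    [2,3] "idea" : (S/(S\PP))\NP
  [3,4] "today" : S\PP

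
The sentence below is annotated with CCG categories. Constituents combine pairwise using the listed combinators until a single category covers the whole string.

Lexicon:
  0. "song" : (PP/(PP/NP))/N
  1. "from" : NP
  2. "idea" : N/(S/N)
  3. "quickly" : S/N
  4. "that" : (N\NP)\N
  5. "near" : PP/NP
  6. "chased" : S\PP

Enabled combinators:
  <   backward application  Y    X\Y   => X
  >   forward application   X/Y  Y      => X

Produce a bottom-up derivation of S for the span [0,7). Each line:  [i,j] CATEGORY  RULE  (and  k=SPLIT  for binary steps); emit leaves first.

[0,1] (PP/(PP/NP))/N  lex  "song"
[1,2] NP  lex  "from"
[2,3] N/(S/N)  lex  "idea"
[3,4] S/N  lex  "quickly"
[2,4] N  >  k=3
[4,5] (N\NP)\N  lex  "that"
[2,5] N\NP  <  k=4
[1,5] N  <  k=2
[0,5] PP/(PP/NP)  >  k=1
[5,6] PP/NP  lex  "near"
[0,6] PP  >  k=5
[6,7] S\PP  lex  "chased"
[0,7] S  <  k=6

[0,7] S   <
  [0,6] PP   >
    [0,5] PP/(PP/NP)   >
      [0,1] "song" : (PP/(PP/NP))/N
      [1,5] N   <
        [1,2] "from" : NP
        [2,5] N\NP   <
          [2,4] N   >
            [2,3] "idea" : N/(S/N)
            [3,4] "quickly" : S/N
          [4,5] "that" : (N\NP)\N
    [5,6] "near" : PP/NP
  [6,7] "chased" : S\PP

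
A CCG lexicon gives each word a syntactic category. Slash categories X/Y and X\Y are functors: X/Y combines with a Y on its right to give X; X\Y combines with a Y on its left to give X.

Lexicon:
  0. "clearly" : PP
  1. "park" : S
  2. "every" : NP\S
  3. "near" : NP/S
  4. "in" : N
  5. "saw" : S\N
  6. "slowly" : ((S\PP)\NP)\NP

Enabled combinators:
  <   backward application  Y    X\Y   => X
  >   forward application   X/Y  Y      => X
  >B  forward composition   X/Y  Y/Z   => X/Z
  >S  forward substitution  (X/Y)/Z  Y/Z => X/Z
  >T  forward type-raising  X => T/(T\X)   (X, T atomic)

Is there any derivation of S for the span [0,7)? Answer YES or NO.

YES

[0,7] S   <
  [0,1] "clearly" : PP
  [1,7] S\PP   <
    [1,3] NP   >
      [1,2] NP/(NP\S)   >T
        [1,2] "park" : S
      [2,3] "every" : NP\S
    [3,7] (S\PP)\NP   <
      [3,6] NP   >
        [3,4] "near" : NP/S
        [4,6] S   <
          [4,5] "in" : N
          [5,6] "saw" : S\N
      [6,7] "slowly" : ((S\PP)\NP)\NP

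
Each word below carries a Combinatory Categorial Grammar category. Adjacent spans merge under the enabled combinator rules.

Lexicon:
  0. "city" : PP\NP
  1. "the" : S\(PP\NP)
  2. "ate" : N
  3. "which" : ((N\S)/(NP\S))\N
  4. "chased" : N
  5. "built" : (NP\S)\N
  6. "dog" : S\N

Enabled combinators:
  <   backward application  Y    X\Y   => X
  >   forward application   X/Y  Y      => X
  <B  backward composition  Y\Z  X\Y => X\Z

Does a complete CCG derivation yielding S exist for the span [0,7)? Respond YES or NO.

YES

[0,7] S   <
  [0,6] N   <
    [0,2] S   <
      [0,1] "city" : PP\NP
      [1,2] "the" : S\(PP\NP)
    [2,6] N\S   >
      [2,4] (N\S)/(NP\S)   <
        [2,3] "ate" : N
        [3,4] "which" : ((N\S)/(NP\S))\N
      [4,6] NP\S   <
        [4,5] "chased" : N
        [5,6] "built" : (NP\S)\N
  [6,7] "dog" : S\N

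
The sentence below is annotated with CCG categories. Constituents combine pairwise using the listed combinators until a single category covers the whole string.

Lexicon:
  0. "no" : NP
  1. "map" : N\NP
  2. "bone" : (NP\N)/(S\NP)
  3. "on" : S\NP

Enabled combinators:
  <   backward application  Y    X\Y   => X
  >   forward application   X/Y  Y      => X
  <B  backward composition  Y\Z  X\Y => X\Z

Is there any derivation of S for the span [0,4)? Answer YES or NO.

NO

NP N\NP (NP\N)/(S\NP) S\NP
CKY chart[0,4] = {NP}; S ∉ chart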